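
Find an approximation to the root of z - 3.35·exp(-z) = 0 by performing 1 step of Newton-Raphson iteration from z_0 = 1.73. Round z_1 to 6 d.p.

1.017223

Newton update: z ← z − f(z)/f'(z).
f'(z) = 1 + 3.35·exp(-z)
z_0 = 1.730000: f = 1.136097, f' = 1.593903 → z_1 = 1.730000 - (1.136097)/(1.593903) = 1.017223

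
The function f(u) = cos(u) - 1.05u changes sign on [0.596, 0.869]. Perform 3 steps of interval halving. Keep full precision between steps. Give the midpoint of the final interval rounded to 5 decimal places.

0.71544

f(0.596000) = 0.201788, f(0.869000) = -0.266859 (opposite signs)
step 1: m = 0.732500, f(m) = -0.025620 < 0 → root in [0.596000, 0.732500]
step 2: m = 0.664250, f(m) = 0.089917 > 0 → root in [0.664250, 0.732500]
step 3: m = 0.698375, f(m) = 0.032594 > 0 → root in [0.698375, 0.732500]
Midpoint of [0.698375, 0.732500] = 0.715437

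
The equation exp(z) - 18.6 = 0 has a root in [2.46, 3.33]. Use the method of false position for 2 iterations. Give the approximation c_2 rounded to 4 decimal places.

2.9052

f(2.460000) = -6.895188, f(3.330000) = 9.338342
step 1: c = 2.829532, f(c) = -1.662462 < 0 → new bracket [2.829532, 3.330000]
step 2: c = 2.905164, f(c) = -0.331762 < 0 → new bracket [2.905164, 3.330000]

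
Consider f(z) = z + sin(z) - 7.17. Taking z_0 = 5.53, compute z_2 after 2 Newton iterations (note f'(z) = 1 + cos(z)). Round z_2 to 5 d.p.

z_0 = 5.530000: f = -2.323966, f' = 1.729514 → z_1 = 5.530000 - (-2.323966)/(1.729514) = 6.873710
z_1 = 6.873710: f = 0.260508, f' = 1.830648 → z_2 = 6.873710 - (0.260508)/(1.830648) = 6.731407

6.73141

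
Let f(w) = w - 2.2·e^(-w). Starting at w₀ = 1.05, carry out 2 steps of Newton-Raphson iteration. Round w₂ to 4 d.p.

f'(w) = 1 + 2.2·e^(-w)
w_0 = 1.050000: f = 0.280137, f' = 1.769863 → w_1 = 1.050000 - (0.280137)/(1.769863) = 0.891718
w_1 = 0.891718: f = -0.010173, f' = 1.901892 → w_2 = 0.891718 - (-0.010173)/(1.901892) = 0.897067

0.8971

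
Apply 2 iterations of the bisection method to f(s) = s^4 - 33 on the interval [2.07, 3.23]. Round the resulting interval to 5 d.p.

f(2.070000) = -14.639632, f(3.230000) = 75.845402 (opposite signs)
step 1: m = 2.650000, f(m) = 16.315506 > 0 → root in [2.070000, 2.650000]
step 2: m = 2.360000, f(m) = -1.979556 < 0 → root in [2.360000, 2.650000]

[2.36000, 2.65000]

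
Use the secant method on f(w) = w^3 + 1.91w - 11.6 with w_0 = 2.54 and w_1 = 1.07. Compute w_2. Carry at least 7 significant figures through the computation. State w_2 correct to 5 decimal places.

f(w_0) = 9.638464, f(w_1) = -8.331257
w_2 = 1.070000 - (-8.331257)·(1.070000 - 2.540000)/(-8.331257 - (9.638464)) = 1.751532; f(w_2) = -2.881106

1.75153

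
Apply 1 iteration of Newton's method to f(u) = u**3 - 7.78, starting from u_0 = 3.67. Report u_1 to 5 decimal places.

2.63921

f'(u) = 3u**2
u_0 = 3.670000: f = 41.650863, f' = 40.406700 → u_1 = 3.670000 - (41.650863)/(40.406700) = 2.639209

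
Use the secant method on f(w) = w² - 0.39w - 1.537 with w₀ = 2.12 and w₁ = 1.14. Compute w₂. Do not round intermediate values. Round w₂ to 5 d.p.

Secant update: w_(k+1) = w_k − f(w_k)·(w_k − w_(k-1))/(f(w_k) − f(w_(k-1))).
f(w_0) = 2.130600, f(w_1) = -0.682000
w_2 = 1.140000 - (-0.682000)·(1.140000 - 2.120000)/(-0.682000 - (2.130600)) = 1.377631; f(w_2) = -0.176410

1.37763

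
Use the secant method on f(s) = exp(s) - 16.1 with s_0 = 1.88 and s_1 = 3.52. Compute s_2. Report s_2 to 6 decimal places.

f(s_0) = -9.546495, f(s_1) = 17.684428
s_2 = 3.520000 - (17.684428)·(3.520000 - 1.880000)/(17.684428 - (-9.546495)) = 2.454944; f(s_2) = -4.454220

2.454944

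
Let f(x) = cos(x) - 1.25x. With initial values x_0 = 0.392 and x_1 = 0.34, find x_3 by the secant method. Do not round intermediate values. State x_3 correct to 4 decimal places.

Secant update: x_(k+1) = x_k − f(x_k)·(x_k − x_(k-1))/(f(x_k) − f(x_(k-1))).
f(x_0) = 0.434147, f(x_1) = 0.517755
x_2 = 0.340000 - (0.517755)·(0.340000 - 0.392000)/(0.517755 - (0.434147)) = 0.662018; f(x_2) = -0.038769
x_3 = 0.662018 - (-0.038769)·(0.662018 - 0.340000)/(-0.038769 - (0.517755)) = 0.639585; f(x_3) = 0.002862

0.6396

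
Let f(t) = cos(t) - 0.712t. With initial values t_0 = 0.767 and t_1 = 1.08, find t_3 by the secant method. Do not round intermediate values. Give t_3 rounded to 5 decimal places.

0.88696

f(t_0) = 0.173892, f(t_1) = -0.297632
t_2 = 1.080000 - (-0.297632)·(1.080000 - 0.767000)/(-0.297632 - (0.173892)) = 0.882430; f(t_2) = 0.006986
t_3 = 0.882430 - (0.006986)·(0.882430 - 1.080000)/(0.006986 - (-0.297632)) = 0.886961; f(t_3) = 0.000254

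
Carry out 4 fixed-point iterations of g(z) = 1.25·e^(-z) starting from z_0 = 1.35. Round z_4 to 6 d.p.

0.753496

z_1 = g(1.350000) = 0.324050
z_2 = g(0.324050) = 0.904017
z_3 = g(0.904017) = 0.506175
z_4 = g(0.506175) = 0.753496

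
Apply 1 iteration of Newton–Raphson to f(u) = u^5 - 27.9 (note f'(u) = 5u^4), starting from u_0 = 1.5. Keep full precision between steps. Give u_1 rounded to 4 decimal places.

2.3022

u_0 = 1.500000: f = -20.306250, f' = 25.312500 → u_1 = 1.500000 - (-20.306250)/(25.312500) = 2.302222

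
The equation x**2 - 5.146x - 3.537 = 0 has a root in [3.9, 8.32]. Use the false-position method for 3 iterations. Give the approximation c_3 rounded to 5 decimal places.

f(3.900000) = -8.396400, f(8.320000) = 22.870680
step 1: c = 5.086938, f(c) = -3.837444 < 0 → new bracket [5.086938, 8.320000]
step 2: c = 5.551467, f(c) = -1.286064 < 0 → new bracket [5.551467, 8.320000]
step 3: c = 5.698859, f(c) = -0.386335 < 0 → new bracket [5.698859, 8.320000]

5.69886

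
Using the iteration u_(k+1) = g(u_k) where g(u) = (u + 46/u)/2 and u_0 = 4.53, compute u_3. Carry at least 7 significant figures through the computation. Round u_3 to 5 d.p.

u_1 = g(4.530000) = 7.342263
u_2 = g(7.342263) = 6.803681
u_3 = g(6.803681) = 6.782363

6.78236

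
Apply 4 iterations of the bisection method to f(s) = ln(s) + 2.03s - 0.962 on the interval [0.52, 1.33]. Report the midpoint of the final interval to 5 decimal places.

0.64656

f(0.520000) = -0.560326, f(1.330000) = 2.023079 (opposite signs)
step 1: m = 0.925000, f(m) = 0.837788 > 0 → root in [0.520000, 0.925000]
step 2: m = 0.722500, f(m) = 0.179637 > 0 → root in [0.520000, 0.722500]
step 3: m = 0.621250, f(m) = -0.176884 < 0 → root in [0.621250, 0.722500]
step 4: m = 0.671875, f(m) = 0.004223 > 0 → root in [0.621250, 0.671875]
Midpoint of [0.621250, 0.671875] = 0.646563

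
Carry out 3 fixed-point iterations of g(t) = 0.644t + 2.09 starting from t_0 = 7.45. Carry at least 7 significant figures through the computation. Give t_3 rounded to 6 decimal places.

6.292579

t_1 = g(7.450000) = 6.887800
t_2 = g(6.887800) = 6.525743
t_3 = g(6.525743) = 6.292579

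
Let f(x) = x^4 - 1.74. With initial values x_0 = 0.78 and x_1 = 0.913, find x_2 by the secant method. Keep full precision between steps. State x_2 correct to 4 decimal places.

1.3411

Secant update: x_(k+1) = x_k − f(x_k)·(x_k − x_(k-1))/(f(x_k) − f(x_(k-1))).
f(x_0) = -1.369849, f(x_1) = -1.045163
x_2 = 0.913000 - (-1.045163)·(0.913000 - 0.780000)/(-1.045163 - (-1.369849)) = 1.341125; f(x_2) = 1.495025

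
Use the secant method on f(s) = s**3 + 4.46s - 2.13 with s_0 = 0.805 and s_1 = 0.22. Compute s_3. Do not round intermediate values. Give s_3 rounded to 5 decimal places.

f(s_0) = 1.981960, f(s_1) = -1.138152
s_2 = 0.220000 - (-1.138152)·(0.220000 - 0.805000)/(-1.138152 - (1.981960)) = 0.433396; f(s_2) = -0.115649
s_3 = 0.433396 - (-0.115649)·(0.433396 - 0.220000)/(-0.115649 - (-1.138152)) = 0.457532; f(s_3) = 0.006369

0.45753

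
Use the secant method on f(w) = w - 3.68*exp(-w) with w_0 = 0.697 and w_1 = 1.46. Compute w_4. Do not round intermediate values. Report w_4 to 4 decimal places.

f(w_0) = -1.135924, f(w_1) = 0.605371
w_2 = 1.460000 - (0.605371)·(1.460000 - 0.697000)/(0.605371 - (-1.135924)) = 1.194739; f(w_2) = 0.080498
w_3 = 1.194739 - (0.080498)·(1.194739 - 1.460000)/(0.080498 - (0.605371)) = 1.154057; f(w_3) = -0.006449
w_4 = 1.154057 - (-0.006449)·(1.154057 - 1.194739)/(-0.006449 - (0.080498)) = 1.157074; f(w_4) = 0.000065

1.1571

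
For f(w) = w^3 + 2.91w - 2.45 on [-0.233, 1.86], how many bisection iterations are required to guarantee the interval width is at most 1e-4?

Initial width b − a = 1.86 − -0.233 = 2.093000.
After n steps the width is (b−a)/2^n; need (b−a)/2^n ≤ 1e-4.
So n ≥ log₂(2.093000/1e-4) = log₂(20930.0000) ≈ 14.3533.
Hence n = 15.

15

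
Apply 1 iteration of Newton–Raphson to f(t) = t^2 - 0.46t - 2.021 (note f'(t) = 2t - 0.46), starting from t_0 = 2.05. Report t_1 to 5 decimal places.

t_0 = 2.050000: f = 1.238500, f' = 3.640000 → t_1 = 2.050000 - (1.238500)/(3.640000) = 1.709753

1.70975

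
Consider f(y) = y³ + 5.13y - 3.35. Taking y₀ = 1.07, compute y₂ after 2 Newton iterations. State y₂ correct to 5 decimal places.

f'(y) = 3y² + 5.13
y_0 = 1.070000: f = 3.364143, f' = 8.564700 → y_1 = 1.070000 - (3.364143)/(8.564700) = 0.677208
y_1 = 0.677208: f = 0.434654, f' = 6.505833 → y_2 = 0.677208 - (0.434654)/(6.505833) = 0.610398

0.61040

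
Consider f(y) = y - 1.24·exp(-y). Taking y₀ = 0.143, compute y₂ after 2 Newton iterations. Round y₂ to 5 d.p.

Newton update: y ← y − f(y)/f'(y).
f'(y) = 1 + 1.24·exp(-y)
y_0 = 0.143000: f = -0.931775, f' = 2.074775 → y_1 = 0.143000 - (-0.931775)/(2.074775) = 0.592097
y_1 = 0.592097: f = -0.093829, f' = 1.685926 → y_2 = 0.592097 - (-0.093829)/(1.685926) = 0.647751

0.64775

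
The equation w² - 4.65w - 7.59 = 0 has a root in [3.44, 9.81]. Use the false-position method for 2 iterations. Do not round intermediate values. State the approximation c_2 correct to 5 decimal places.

5.49260

f(3.440000) = -11.752400, f(9.810000) = 43.029600
step 1: c = 4.806558, f(c) = -6.837494 < 0 → new bracket [4.806558, 9.810000]
step 2: c = 5.492602, f(c) = -2.961924 < 0 → new bracket [5.492602, 9.810000]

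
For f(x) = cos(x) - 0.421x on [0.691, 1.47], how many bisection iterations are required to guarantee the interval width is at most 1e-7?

23

Initial width b − a = 1.47 − 0.691 = 0.779000.
After n steps the width is (b−a)/2^n; need (b−a)/2^n ≤ 1e-7.
So n ≥ log₂(0.779000/1e-7) = log₂(7790000.0000) ≈ 22.8932.
Hence n = 23.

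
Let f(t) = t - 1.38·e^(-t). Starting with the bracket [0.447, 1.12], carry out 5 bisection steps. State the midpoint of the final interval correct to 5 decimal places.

f(0.447000) = -0.435571, f(1.120000) = 0.669734 (opposite signs)
step 1: m = 0.783500, f(m) = 0.153110 > 0 → root in [0.447000, 0.783500]
step 2: m = 0.615250, f(m) = -0.130648 < 0 → root in [0.615250, 0.783500]
step 3: m = 0.699375, f(m) = 0.013659 > 0 → root in [0.615250, 0.699375]
step 4: m = 0.657313, f(m) = -0.057862 < 0 → root in [0.657313, 0.699375]
step 5: m = 0.678344, f(m) = -0.021947 < 0 → root in [0.678344, 0.699375]
Midpoint of [0.678344, 0.699375] = 0.688859

0.68886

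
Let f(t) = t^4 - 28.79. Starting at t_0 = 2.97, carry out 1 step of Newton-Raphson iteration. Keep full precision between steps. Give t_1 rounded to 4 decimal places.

2.5022

f'(t) = 4t^3
t_0 = 2.970000: f = 49.018277, f' = 104.792292 → t_1 = 2.970000 - (49.018277)/(104.792292) = 2.502234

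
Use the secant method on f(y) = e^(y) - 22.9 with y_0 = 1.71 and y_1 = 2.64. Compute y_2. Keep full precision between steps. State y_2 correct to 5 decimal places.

3.61413

f(y_0) = -17.371039, f(y_1) = -8.886796
y_2 = 2.640000 - (-8.886796)·(2.640000 - 1.710000)/(-8.886796 - (-17.371039)) = 3.614126; f(y_2) = 14.218889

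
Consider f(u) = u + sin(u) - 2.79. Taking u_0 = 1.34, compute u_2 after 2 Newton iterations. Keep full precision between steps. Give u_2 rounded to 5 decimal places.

1.81611

f'(u) = 1 + cos(u)
u_0 = 1.340000: f = -0.476515, f' = 1.228753 → u_1 = 1.340000 - (-0.476515)/(1.228753) = 1.727804
u_1 = 1.727804: f = -0.074496, f' = 0.843636 → u_2 = 1.727804 - (-0.074496)/(0.843636) = 1.816108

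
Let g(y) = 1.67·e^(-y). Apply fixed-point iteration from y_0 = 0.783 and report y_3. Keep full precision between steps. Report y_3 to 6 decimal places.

y_1 = g(0.783000) = 0.763245
y_2 = g(0.763245) = 0.778473
y_3 = g(0.778473) = 0.766708

0.766708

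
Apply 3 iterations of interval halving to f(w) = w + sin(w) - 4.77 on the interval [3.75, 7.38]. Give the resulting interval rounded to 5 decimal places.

[5.11125, 5.56500]

f(3.750000) = -1.591561, f(7.380000) = 3.499758 (opposite signs)
step 1: m = 5.565000, f(m) = 0.136981 > 0 → root in [3.750000, 5.565000]
step 2: m = 4.657500, f(m) = -1.110994 < 0 → root in [4.657500, 5.565000]
step 3: m = 5.111250, f(m) = -0.580254 < 0 → root in [5.111250, 5.565000]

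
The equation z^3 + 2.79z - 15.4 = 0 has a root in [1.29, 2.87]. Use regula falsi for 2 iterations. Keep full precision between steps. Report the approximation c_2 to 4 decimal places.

2.0556

f(1.290000) = -9.654211, f(2.870000) = 16.247203
step 1: c = 1.878912, f(c) = -3.524693 < 0 → new bracket [1.878912, 2.870000]
step 2: c = 2.055591, f(c) = -0.979093 < 0 → new bracket [2.055591, 2.870000]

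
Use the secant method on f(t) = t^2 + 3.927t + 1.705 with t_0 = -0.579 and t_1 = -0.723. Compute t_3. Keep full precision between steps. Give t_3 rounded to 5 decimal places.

Secant update: t_(k+1) = t_k − f(t_k)·(t_k − t_(k-1))/(f(t_k) − f(t_(k-1))).
f(t_0) = -0.233492, f(t_1) = -0.611492
t_2 = -0.723000 - (-0.611492)·(-0.723000 - -0.579000)/(-0.611492 - (-0.233492)) = -0.490051; f(t_2) = 0.020721
t_3 = -0.490051 - (0.020721)·(-0.490051 - -0.723000)/(0.020721 - (-0.611492)) = -0.497686; f(t_3) = -0.001720

-0.49769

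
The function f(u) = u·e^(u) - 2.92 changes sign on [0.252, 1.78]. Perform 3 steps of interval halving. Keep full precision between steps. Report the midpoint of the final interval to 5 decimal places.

f(0.252000) = -2.595778, f(1.780000) = 7.635144 (opposite signs)
step 1: m = 1.016000, f(m) = -0.113682 < 0 → root in [1.016000, 1.780000]
step 2: m = 1.398000, f(m) = 2.737843 > 0 → root in [1.016000, 1.398000]
step 3: m = 1.207000, f(m) = 1.115531 > 0 → root in [1.016000, 1.207000]
Midpoint of [1.016000, 1.207000] = 1.111500

1.11150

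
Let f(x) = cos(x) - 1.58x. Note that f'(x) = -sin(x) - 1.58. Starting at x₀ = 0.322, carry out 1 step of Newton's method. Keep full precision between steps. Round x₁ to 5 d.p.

0.55393

Newton update: x ← x − f(x)/f'(x).
x_0 = 0.322000: f = 0.439844, f' = -1.896464 → x_1 = 0.322000 - (0.439844)/(-1.896464) = 0.553929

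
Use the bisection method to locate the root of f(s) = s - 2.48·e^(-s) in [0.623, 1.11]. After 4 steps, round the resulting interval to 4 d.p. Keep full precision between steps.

f(0.623000) = -0.707106, f(1.110000) = 0.292694 (opposite signs)
step 1: m = 0.866500, f(m) = -0.176143 < 0 → root in [0.866500, 1.110000]
step 2: m = 0.988250, f(m) = 0.065126 > 0 → root in [0.866500, 0.988250]
step 3: m = 0.927375, f(m) = -0.053690 < 0 → root in [0.927375, 0.988250]
step 4: m = 0.957813, f(m) = 0.006159 > 0 → root in [0.927375, 0.957813]

[0.9274, 0.9578]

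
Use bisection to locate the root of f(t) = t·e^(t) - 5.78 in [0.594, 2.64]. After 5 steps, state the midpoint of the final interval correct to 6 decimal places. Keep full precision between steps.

f(0.594000) = -4.704136, f(2.640000) = 31.214858 (opposite signs)
step 1: m = 1.617000, f(m) = 2.366371 > 0 → root in [0.594000, 1.617000]
step 2: m = 1.105500, f(m) = -2.440578 < 0 → root in [1.105500, 1.617000]
step 3: m = 1.361250, f(m) = -0.469673 < 0 → root in [1.361250, 1.617000]
step 4: m = 1.489125, f(m) = 0.821611 > 0 → root in [1.361250, 1.489125]
step 5: m = 1.425188, f(m) = 0.146838 > 0 → root in [1.361250, 1.425188]
Midpoint of [1.361250, 1.425188] = 1.393219

1.393219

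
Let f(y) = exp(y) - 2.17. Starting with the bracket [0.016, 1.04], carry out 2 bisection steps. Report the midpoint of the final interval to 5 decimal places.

f(0.016000) = -1.153871, f(1.040000) = 0.659217 (opposite signs)
step 1: m = 0.528000, f(m) = -0.474462 < 0 → root in [0.528000, 1.040000]
step 2: m = 0.784000, f(m) = 0.020216 > 0 → root in [0.528000, 0.784000]
Midpoint of [0.528000, 0.784000] = 0.656000

0.65600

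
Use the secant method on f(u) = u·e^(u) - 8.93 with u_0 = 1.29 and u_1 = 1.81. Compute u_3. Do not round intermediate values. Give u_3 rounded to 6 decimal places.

1.670681

f(u_0) = -4.243705, f(u_1) = 2.129910
u_2 = 1.810000 - (2.129910)·(1.810000 - 1.290000)/(2.129910 - (-4.243705)) = 1.636228; f(u_2) = -0.526718
u_3 = 1.636228 - (-0.526718)·(1.636228 - 1.810000)/(-0.526718 - (2.129910)) = 1.670681; f(u_3) = -0.049011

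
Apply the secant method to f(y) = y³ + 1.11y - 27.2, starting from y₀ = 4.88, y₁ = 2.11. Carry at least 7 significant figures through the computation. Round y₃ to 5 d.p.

3.01509

f(y_0) = 94.431072, f(y_1) = -15.463969
y_2 = 2.110000 - (-15.463969)·(2.110000 - 4.880000)/(-15.463969 - (94.431072)) = 2.499783; f(y_2) = -8.804314
y_3 = 2.499783 - (-8.804314)·(2.499783 - 2.110000)/(-8.804314 - (-15.463969)) = 3.015090; f(y_3) = 3.556239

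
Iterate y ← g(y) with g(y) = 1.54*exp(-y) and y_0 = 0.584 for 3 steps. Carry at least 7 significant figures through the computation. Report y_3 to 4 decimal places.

0.8020

y_1 = g(0.584000) = 0.858801
y_2 = g(0.858801) = 0.652451
y_3 = g(0.652451) = 0.801982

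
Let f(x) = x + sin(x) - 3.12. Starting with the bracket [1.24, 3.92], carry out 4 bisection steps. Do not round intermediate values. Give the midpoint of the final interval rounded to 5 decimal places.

f(1.240000) = -0.934216, f(3.920000) = 0.097854 (opposite signs)
step 1: m = 2.580000, f(m) = -0.007465 < 0 → root in [2.580000, 3.920000]
step 2: m = 3.250000, f(m) = 0.021805 > 0 → root in [2.580000, 3.250000]
step 3: m = 2.915000, f(m) = 0.019659 > 0 → root in [2.580000, 2.915000]
step 4: m = 2.747500, f(m) = 0.011471 > 0 → root in [2.580000, 2.747500]
Midpoint of [2.580000, 2.747500] = 2.663750

2.66375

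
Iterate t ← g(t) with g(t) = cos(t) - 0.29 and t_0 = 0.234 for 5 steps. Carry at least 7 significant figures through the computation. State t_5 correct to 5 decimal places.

0.56845

t_1 = g(0.234000) = 0.682747
t_2 = g(0.682747) = 0.485843
t_3 = g(0.485843) = 0.594282
t_4 = g(0.594282) = 0.538551
t_5 = g(0.538551) = 0.568453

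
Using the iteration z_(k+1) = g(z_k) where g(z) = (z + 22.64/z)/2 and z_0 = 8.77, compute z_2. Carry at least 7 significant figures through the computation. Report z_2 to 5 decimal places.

z_1 = g(8.770000) = 5.675764
z_2 = g(5.675764) = 4.832327

4.83233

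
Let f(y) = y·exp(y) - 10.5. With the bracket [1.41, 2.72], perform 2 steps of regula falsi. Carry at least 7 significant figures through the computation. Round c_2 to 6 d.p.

1.678184

f(1.410000) = -4.724703, f(2.720000) = 30.790477
step 1: c = 1.584274, f(c) = -2.775480 < 0 → new bracket [1.584274, 2.720000]
step 2: c = 1.678184, f(c) = -1.511949 < 0 → new bracket [1.678184, 2.720000]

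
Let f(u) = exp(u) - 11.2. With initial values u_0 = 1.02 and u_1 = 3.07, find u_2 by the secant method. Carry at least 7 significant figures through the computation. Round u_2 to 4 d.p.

1.9404

f(u_0) = -8.426805, f(u_1) = 10.341903
u_2 = 3.070000 - (10.341903)·(3.070000 - 1.020000)/(10.341903 - (-8.426805)) = 1.940412; f(u_2) = -4.238379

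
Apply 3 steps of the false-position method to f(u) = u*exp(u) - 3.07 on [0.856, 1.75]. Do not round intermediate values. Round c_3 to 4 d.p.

1.0462

False-position update: c = (a·f(b) − b·f(a))/(f(b) − f(a)); replace the endpoint whose sign matches f(c).
f(0.856000) = -1.055210, f(1.750000) = 7.000555
step 1: c = 0.973103, f(c) = -0.495028 < 0 → new bracket [0.973103, 1.750000]
step 2: c = 1.024412, f(c) = -0.216546 < 0 → new bracket [1.024412, 1.750000]
step 3: c = 1.046183, f(c) = -0.091765 < 0 → new bracket [1.046183, 1.750000]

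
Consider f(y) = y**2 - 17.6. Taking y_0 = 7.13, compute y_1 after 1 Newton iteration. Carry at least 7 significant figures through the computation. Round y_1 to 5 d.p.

Newton update: y ← y − f(y)/f'(y).
f'(y) = 2y
y_0 = 7.130000: f = 33.236900, f' = 14.260000 → y_1 = 7.130000 - (33.236900)/(14.260000) = 4.799222

4.79922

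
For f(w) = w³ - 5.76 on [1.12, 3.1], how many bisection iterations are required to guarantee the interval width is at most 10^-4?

15

Initial width b − a = 3.1 − 1.12 = 1.980000.
After n steps the width is (b−a)/2^n; need (b−a)/2^n ≤ 10^-4.
So n ≥ log₂(1.980000/10^-4) = log₂(19800.0000) ≈ 14.2732.
Hence n = 15.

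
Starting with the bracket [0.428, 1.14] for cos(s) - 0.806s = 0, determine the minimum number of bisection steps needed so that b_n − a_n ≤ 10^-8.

Initial width b − a = 1.14 − 0.428 = 0.712000.
After n steps the width is (b−a)/2^n; need (b−a)/2^n ≤ 10^-8.
So n ≥ log₂(0.712000/10^-8) = log₂(71200000.0000) ≈ 26.0854.
Hence n = 27.

27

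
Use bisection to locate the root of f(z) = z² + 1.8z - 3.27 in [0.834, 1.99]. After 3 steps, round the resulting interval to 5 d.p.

[0.97850, 1.12300]

f(0.834000) = -1.073244, f(1.990000) = 4.272100 (opposite signs)
step 1: m = 1.412000, f(m) = 1.265344 > 0 → root in [0.834000, 1.412000]
step 2: m = 1.123000, f(m) = 0.012529 > 0 → root in [0.834000, 1.123000]
step 3: m = 0.978500, f(m) = -0.551238 < 0 → root in [0.978500, 1.123000]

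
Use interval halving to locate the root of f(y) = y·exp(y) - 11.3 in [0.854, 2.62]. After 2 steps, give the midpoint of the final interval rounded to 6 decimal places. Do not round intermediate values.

1.957750

f(0.854000) = -9.293933, f(2.620000) = 24.687596 (opposite signs)
step 1: m = 1.737000, f(m) = -1.433359 < 0 → root in [1.737000, 2.620000]
step 2: m = 2.178500, f(m) = 7.942792 > 0 → root in [1.737000, 2.178500]
Midpoint of [1.737000, 2.178500] = 1.957750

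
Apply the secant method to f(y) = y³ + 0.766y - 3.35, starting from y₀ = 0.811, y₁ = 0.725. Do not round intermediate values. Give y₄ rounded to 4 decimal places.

f(y_0) = -2.195362, f(y_1) = -2.413572
y_2 = 0.725000 - (-2.413572)·(0.725000 - 0.811000)/(-2.413572 - (-2.195362)) = 1.676228; f(y_2) = 2.643760
y_3 = 1.676228 - (2.643760)·(1.676228 - 0.725000)/(2.643760 - (-2.413572)) = 1.178966; f(y_3) = -0.808194
y_4 = 1.178966 - (-0.808194)·(1.178966 - 1.676228)/(-0.808194 - (2.643760)) = 1.295389; f(y_4) = -0.184030

1.2954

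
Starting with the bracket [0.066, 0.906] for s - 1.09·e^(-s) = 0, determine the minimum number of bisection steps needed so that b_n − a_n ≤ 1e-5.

17

Initial width b − a = 0.906 − 0.066 = 0.840000.
After n steps the width is (b−a)/2^n; need (b−a)/2^n ≤ 1e-5.
So n ≥ log₂(0.840000/1e-5) = log₂(84000.0000) ≈ 16.3581.
Hence n = 17.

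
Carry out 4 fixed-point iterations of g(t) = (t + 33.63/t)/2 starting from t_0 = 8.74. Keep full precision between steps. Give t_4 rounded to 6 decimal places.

t_1 = g(8.740000) = 6.293913
t_2 = g(6.293913) = 5.818585
t_3 = g(5.818585) = 5.799170
t_4 = g(5.799170) = 5.799138

5.799138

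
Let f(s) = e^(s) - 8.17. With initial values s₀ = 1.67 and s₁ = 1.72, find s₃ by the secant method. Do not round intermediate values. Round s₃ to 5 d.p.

Secant update: s_(k+1) = s_k − f(s_k)·(s_k − s_(k-1))/(f(s_k) − f(s_(k-1))).
f(s_0) = -2.857832, f(s_1) = -2.585472
s_2 = 1.720000 - (-2.585472)·(1.720000 - 1.670000)/(-2.585472 - (-2.857832)) = 2.194641; f(s_2) = 0.806779
s_3 = 2.194641 - (0.806779)·(2.194641 - 1.720000)/(0.806779 - (-2.585472)) = 2.081757; f(s_3) = -0.151453

2.08176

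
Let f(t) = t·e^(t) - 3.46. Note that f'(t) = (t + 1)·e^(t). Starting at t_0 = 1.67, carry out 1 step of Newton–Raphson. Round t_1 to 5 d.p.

1.28848

t_0 = 1.670000: f = 5.411320, f' = 14.183488 → t_1 = 1.670000 - (5.411320)/(14.183488) = 1.288477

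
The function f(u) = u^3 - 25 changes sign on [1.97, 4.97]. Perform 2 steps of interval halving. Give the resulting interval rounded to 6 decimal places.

f(1.970000) = -17.354627, f(4.970000) = 97.763473 (opposite signs)
step 1: m = 3.470000, f(m) = 16.781923 > 0 → root in [1.970000, 3.470000]
step 2: m = 2.720000, f(m) = -4.876352 < 0 → root in [2.720000, 3.470000]

[2.720000, 3.470000]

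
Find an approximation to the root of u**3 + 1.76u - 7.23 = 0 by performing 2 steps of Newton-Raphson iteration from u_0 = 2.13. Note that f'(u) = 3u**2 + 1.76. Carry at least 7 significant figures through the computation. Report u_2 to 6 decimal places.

Newton update: u ← u − f(u)/f'(u).
u_0 = 2.130000: f = 6.182397, f' = 15.370700 → u_1 = 2.130000 - (6.182397)/(15.370700) = 1.727780
u_1 = 1.727780: f = 0.968707, f' = 10.715675 → u_2 = 1.727780 - (0.968707)/(10.715675) = 1.637379

1.637379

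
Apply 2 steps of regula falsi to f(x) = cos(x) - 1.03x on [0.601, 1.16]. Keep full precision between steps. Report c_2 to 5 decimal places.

f(0.601000) = 0.205741, f(1.160000) = -0.795460
step 1: c = 0.715871, f(c) = 0.017175 > 0 → new bracket [0.715871, 1.160000]
step 2: c = 0.725258, f(c) = 0.001313 > 0 → new bracket [0.725258, 1.160000]

0.72526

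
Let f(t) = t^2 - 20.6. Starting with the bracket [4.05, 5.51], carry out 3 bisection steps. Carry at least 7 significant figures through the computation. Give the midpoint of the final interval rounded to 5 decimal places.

f(4.050000) = -4.197500, f(5.510000) = 9.760100 (opposite signs)
step 1: m = 4.780000, f(m) = 2.248400 > 0 → root in [4.050000, 4.780000]
step 2: m = 4.415000, f(m) = -1.107775 < 0 → root in [4.415000, 4.780000]
step 3: m = 4.597500, f(m) = 0.537006 > 0 → root in [4.415000, 4.597500]
Midpoint of [4.415000, 4.597500] = 4.506250

4.50625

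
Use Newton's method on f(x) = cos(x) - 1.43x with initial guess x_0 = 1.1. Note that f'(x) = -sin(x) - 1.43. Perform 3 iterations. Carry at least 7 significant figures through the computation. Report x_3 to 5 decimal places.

0.58357

x_0 = 1.100000: f = -1.119404, f' = -2.321207 → x_1 = 1.100000 - (-1.119404)/(-2.321207) = 0.617749
x_1 = 0.617749: f = -0.068197, f' = -2.009202 → x_2 = 0.617749 - (-0.068197)/(-2.009202) = 0.583807
x_2 = 0.583807: f = -0.000473, f' = -1.981204 → x_3 = 0.583807 - (-0.000473)/(-1.981204) = 0.583568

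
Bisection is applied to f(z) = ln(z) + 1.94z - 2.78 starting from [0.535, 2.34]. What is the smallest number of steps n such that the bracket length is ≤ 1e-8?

Initial width b − a = 2.34 − 0.535 = 1.805000.
After n steps the width is (b−a)/2^n; need (b−a)/2^n ≤ 1e-8.
So n ≥ log₂(1.805000/1e-8) = log₂(180500000.0000) ≈ 27.4274.
Hence n = 28.

28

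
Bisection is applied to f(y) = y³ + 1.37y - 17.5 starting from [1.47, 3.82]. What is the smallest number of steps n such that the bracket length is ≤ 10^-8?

Initial width b − a = 3.82 − 1.47 = 2.350000.
After n steps the width is (b−a)/2^n; need (b−a)/2^n ≤ 10^-8.
So n ≥ log₂(2.350000/10^-8) = log₂(235000000.0000) ≈ 27.8081.
Hence n = 28.

28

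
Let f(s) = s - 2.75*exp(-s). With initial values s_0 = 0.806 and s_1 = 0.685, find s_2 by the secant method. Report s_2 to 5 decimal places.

0.98914

f(s_0) = -0.422263, f(s_1) = -0.701248
s_2 = 0.685000 - (-0.701248)·(0.685000 - 0.806000)/(-0.701248 - (-0.422263)) = 0.989142; f(s_2) = -0.033572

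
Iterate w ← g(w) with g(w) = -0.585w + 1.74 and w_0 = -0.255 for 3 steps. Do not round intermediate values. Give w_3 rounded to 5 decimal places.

1.36862

w_1 = g(-0.255000) = 1.889175
w_2 = g(1.889175) = 0.634833
w_3 = g(0.634833) = 1.368623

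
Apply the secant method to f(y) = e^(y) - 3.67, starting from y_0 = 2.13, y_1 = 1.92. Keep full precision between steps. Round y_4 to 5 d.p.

1.30562

f(y_0) = 4.744867, f(y_1) = 3.150958
y_2 = 1.920000 - (3.150958)·(1.920000 - 2.130000)/(3.150958 - (4.744867)) = 1.504856; f(y_2) = 0.833506
y_3 = 1.504856 - (0.833506)·(1.504856 - 1.920000)/(0.833506 - (3.150958)) = 1.355544; f(y_3) = 0.208869
y_4 = 1.355544 - (0.208869)·(1.355544 - 1.504856)/(0.208869 - (0.833506)) = 1.305616; f(y_4) = 0.019961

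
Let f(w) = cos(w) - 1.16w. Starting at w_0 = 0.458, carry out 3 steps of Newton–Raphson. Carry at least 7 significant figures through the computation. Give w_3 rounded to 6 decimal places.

0.673715

f'(w) = -sin(w) - 1.16
w_0 = 0.458000: f = 0.365659, f' = -1.602155 → w_1 = 0.458000 - (0.365659)/(-1.602155) = 0.686229
w_1 = 0.686229: f = -0.022385, f' = -1.793624 → w_2 = 0.686229 - (-0.022385)/(-1.793624) = 0.673749
w_2 = 0.673749: f = -0.000060, f' = -1.783920 → w_3 = 0.673749 - (-0.000060)/(-1.783920) = 0.673715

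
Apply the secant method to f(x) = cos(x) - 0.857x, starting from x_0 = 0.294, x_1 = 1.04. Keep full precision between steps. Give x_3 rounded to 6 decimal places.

Secant update: x_(k+1) = x_k − f(x_k)·(x_k − x_(k-1))/(f(x_k) − f(x_(k-1))).
f(x_0) = 0.705134, f(x_1) = -0.385060
x_2 = 1.040000 - (-0.385060)·(1.040000 - 0.294000)/(-0.385060 - (0.705134)) = 0.776511; f(x_2) = 0.047894
x_3 = 0.776511 - (0.047894)·(0.776511 - 1.040000)/(0.047894 - (-0.385060)) = 0.805658; f(x_3) = 0.002188

0.805658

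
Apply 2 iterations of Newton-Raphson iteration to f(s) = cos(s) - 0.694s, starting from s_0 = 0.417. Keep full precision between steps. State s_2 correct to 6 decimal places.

f'(s) = -sin(s) - 0.694
s_0 = 0.417000: f = 0.624910, f' = -1.099019 → s_1 = 0.417000 - (0.624910)/(-1.099019) = 0.985607
s_1 = 0.985607: f = -0.131654, f' = -1.527608 → s_2 = 0.985607 - (-0.131654)/(-1.527608) = 0.899424

0.899424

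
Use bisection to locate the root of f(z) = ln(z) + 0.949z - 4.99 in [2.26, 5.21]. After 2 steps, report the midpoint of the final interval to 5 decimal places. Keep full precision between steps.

4.10375

f(2.260000) = -2.029895, f(5.210000) = 1.604870 (opposite signs)
step 1: m = 3.735000, f(m) = -0.127737 < 0 → root in [3.735000, 5.210000]
step 2: m = 4.472500, f(m) = 0.752350 > 0 → root in [3.735000, 4.472500]
Midpoint of [3.735000, 4.472500] = 4.103750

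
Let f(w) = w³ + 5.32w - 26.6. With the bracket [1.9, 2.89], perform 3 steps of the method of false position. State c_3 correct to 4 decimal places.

2.3988

f(1.900000) = -9.633000, f(2.890000) = 12.912369
step 1: c = 2.322999, f(c) = -1.705988 < 0 → new bracket [2.322999, 2.890000]
step 2: c = 2.389169, f(c) = -0.251936 < 0 → new bracket [2.389169, 2.890000]
step 3: c = 2.398754, f(c) = -0.036151 < 0 → new bracket [2.398754, 2.890000]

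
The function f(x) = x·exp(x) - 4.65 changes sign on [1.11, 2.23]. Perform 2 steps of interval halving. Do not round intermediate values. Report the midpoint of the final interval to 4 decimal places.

f(1.110000) = -1.281862, f(2.230000) = 16.088701 (opposite signs)
step 1: m = 1.670000, f(m) = 4.221320 > 0 → root in [1.110000, 1.670000]
step 2: m = 1.390000, f(m) = 0.930642 > 0 → root in [1.110000, 1.390000]
Midpoint of [1.110000, 1.390000] = 1.250000

1.2500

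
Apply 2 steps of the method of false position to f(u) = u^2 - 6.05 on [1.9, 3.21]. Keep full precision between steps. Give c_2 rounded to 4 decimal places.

2.4486

f(1.900000) = -2.440000, f(3.210000) = 4.254100
step 1: c = 2.377495, f(c) = -0.397517 < 0 → new bracket [2.377495, 3.210000]
step 2: c = 2.448639, f(c) = -0.054166 < 0 → new bracket [2.448639, 3.210000]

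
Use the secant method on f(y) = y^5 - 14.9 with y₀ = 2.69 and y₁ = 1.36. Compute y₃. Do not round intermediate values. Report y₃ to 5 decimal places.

1.87717

f(y_0) = 125.951475, f(y_1) = -10.247413
y_2 = 1.360000 - (-10.247413)·(1.360000 - 2.690000)/(-10.247413 - (125.951475)) = 1.460067; f(y_2) = -8.264641
y_3 = 1.460067 - (-8.264641)·(1.460067 - 1.360000)/(-8.264641 - (-10.247413)) = 1.877171; f(y_3) = 8.408739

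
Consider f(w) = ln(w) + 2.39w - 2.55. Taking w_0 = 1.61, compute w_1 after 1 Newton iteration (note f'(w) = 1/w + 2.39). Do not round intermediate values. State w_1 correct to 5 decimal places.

Newton update: w ← w − f(w)/f'(w).
w_0 = 1.610000: f = 1.774134, f' = 3.011118 → w_1 = 1.610000 - (1.774134)/(3.011118) = 1.020805

1.02081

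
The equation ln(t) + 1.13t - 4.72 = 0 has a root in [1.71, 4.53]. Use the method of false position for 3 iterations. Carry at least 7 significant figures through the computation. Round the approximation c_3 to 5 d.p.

3.15941

False-position update: c = (a·f(b) − b·f(a))/(f(b) − f(a)); replace the endpoint whose sign matches f(c).
f(1.710000) = -2.251207, f(4.530000) = 1.909622
step 1: c = 3.235754, f(c) = 0.110665 > 0 → new bracket [1.710000, 3.235754]
step 2: c = 3.164266, f(c) = 0.007541 > 0 → new bracket [1.710000, 3.164266]
step 3: c = 3.159410, f(c) = 0.000519 > 0 → new bracket [1.710000, 3.159410]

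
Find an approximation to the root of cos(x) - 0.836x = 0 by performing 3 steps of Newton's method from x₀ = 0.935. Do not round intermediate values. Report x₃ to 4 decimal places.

0.8179

f'(x) = -sin(x) - 0.836
x_0 = 0.935000: f = -0.187842, f' = -1.640599 → x_1 = 0.935000 - (-0.187842)/(-1.640599) = 0.820504
x_1 = 0.820504: f = -0.004089, f' = -1.567490 → x_2 = 0.820504 - (-0.004089)/(-1.567490) = 0.817896
x_2 = 0.817896: f = -0.000002, f' = -1.565709 → x_3 = 0.817896 - (-0.000002)/(-1.565709) = 0.817894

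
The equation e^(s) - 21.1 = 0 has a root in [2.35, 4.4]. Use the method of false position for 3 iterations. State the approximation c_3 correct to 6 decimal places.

2.933522

f(2.350000) = -10.614430, f(4.400000) = 60.350869
step 1: c = 2.656623, f(c) = -6.851910 < 0 → new bracket [2.656623, 4.400000]
step 2: c = 2.834375, f(c) = -4.080234 < 0 → new bracket [2.834375, 4.400000]
step 3: c = 2.933522, f(c) = -2.306298 < 0 → new bracket [2.933522, 4.400000]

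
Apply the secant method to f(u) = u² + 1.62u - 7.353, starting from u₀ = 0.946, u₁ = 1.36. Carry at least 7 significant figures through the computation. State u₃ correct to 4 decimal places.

Secant update: u_(k+1) = u_k − f(u_k)·(u_k − u_(k-1))/(f(u_k) − f(u_(k-1))).
f(u_0) = -4.925564, f(u_1) = -3.300200
u_2 = 1.360000 - (-3.300200)·(1.360000 - 0.946000)/(-3.300200 - (-4.925564)) = 2.200601; f(u_2) = 1.054619
u_3 = 2.200601 - (1.054619)·(2.200601 - 1.360000)/(1.054619 - (-3.300200)) = 1.997030; f(u_3) = -0.129681

1.9970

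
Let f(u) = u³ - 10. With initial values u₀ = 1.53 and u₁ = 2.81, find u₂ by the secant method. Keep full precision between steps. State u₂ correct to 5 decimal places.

1.97154

Secant update: u_(k+1) = u_k − f(u_k)·(u_k − u_(k-1))/(f(u_k) − f(u_(k-1))).
f(u_0) = -6.418423, f(u_1) = 12.188041
u_2 = 2.810000 - (12.188041)·(2.810000 - 1.530000)/(12.188041 - (-6.418423)) = 1.971544; f(u_2) = -2.336631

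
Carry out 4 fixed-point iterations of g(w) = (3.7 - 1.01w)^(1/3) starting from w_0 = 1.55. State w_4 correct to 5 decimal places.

w_1 = g(1.550000) = 1.287554
w_2 = g(1.287554) = 1.338786
w_3 = g(1.338786) = 1.329093
w_4 = g(1.329093) = 1.330938

1.33094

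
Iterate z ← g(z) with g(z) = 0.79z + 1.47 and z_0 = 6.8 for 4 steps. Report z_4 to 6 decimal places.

z_1 = g(6.800000) = 6.842000
z_2 = g(6.842000) = 6.875180
z_3 = g(6.875180) = 6.901392
z_4 = g(6.901392) = 6.922100

6.922100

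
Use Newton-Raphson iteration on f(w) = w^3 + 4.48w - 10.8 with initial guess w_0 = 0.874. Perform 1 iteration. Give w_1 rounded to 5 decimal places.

f'(w) = 3w^2 + 4.48
w_0 = 0.874000: f = -6.216852, f' = 6.771628 → w_1 = 0.874000 - (-6.216852)/(6.771628) = 1.792074

1.79207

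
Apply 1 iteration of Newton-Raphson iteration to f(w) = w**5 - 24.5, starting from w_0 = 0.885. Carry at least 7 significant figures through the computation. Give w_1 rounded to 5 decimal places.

f'(w) = 5w**4
w_0 = 0.885000: f = -23.957104, f' = 3.067207 → w_1 = 0.885000 - (-23.957104)/(3.067207) = 8.695723

8.69572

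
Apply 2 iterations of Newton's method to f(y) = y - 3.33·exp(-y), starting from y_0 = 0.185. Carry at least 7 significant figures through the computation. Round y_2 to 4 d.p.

Newton update: y ← y − f(y)/f'(y).
f'(y) = 1 + 3.33·exp(-y)
y_0 = 0.185000: f = -2.582577, f' = 3.767577 → y_1 = 0.185000 - (-2.582577)/(3.767577) = 0.870474
y_1 = 0.870474: f = -0.523973, f' = 2.394447 → y_2 = 0.870474 - (-0.523973)/(2.394447) = 1.089303

1.0893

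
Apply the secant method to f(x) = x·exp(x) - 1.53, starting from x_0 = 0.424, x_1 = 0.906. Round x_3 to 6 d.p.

0.728587

f(x_0) = -0.882102, f(x_1) = 0.711811
x_2 = 0.906000 - (0.711811)·(0.906000 - 0.424000)/(0.711811 - (-0.882102)) = 0.690748; f(x_2) = -0.151814
x_3 = 0.690748 - (-0.151814)·(0.690748 - 0.906000)/(-0.151814 - (0.711811)) = 0.728587; f(x_3) = -0.020259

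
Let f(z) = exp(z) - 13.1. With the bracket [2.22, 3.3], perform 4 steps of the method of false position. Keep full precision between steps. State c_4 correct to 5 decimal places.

False-position update: c = (a·f(b) − b·f(a))/(f(b) − f(a)); replace the endpoint whose sign matches f(c).
f(2.220000) = -3.892669, f(3.300000) = 14.012639
step 1: c = 2.454795, f(c) = -1.455950 < 0 → new bracket [2.454795, 3.300000]
step 2: c = 2.534349, f(c) = -0.491786 < 0 → new bracket [2.534349, 3.300000]
step 3: c = 2.560309, f(c) = -0.160190 < 0 → new bracket [2.560309, 3.300000]
step 4: c = 2.568669, f(c) = -0.051554 < 0 → new bracket [2.568669, 3.300000]

2.56867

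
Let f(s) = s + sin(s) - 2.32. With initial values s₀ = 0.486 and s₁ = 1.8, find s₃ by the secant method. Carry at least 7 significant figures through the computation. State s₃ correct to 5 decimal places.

f(s_0) = -1.366907, f(s_1) = 0.453848
s_2 = 1.800000 - (0.453848)·(1.800000 - 0.486000)/(0.453848 - (-1.366907)) = 1.472468; f(s_2) = 0.147637
s_3 = 1.472468 - (0.147637)·(1.472468 - 1.800000)/(0.147637 - (0.453848)) = 1.314550; f(s_3) = -0.038102

1.31455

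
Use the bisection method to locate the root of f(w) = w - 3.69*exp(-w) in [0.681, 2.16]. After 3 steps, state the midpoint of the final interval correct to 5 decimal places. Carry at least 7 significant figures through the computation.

1.14319

f(0.681000) = -1.186548, f(2.160000) = 1.734450 (opposite signs)
step 1: m = 1.420500, f(m) = 0.529021 > 0 → root in [0.681000, 1.420500]
step 2: m = 1.050750, f(m) = -0.239552 < 0 → root in [1.050750, 1.420500]
step 3: m = 1.235625, f(m) = 0.163115 > 0 → root in [1.050750, 1.235625]
Midpoint of [1.050750, 1.235625] = 1.143188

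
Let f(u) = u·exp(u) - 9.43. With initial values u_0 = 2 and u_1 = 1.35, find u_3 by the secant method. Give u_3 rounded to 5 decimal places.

1.72803

f(u_0) = 5.348112, f(u_1) = -4.222476
u_2 = 1.350000 - (-4.222476)·(1.350000 - 2.000000)/(-4.222476 - (5.348112)) = 1.636775; f(u_2) = -1.019310
u_3 = 1.636775 - (-1.019310)·(1.636775 - 1.350000)/(-1.019310 - (-4.222476)) = 1.728033; f(u_3) = 0.298082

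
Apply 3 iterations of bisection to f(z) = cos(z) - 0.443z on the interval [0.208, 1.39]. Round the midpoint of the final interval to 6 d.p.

1.020625

f(0.208000) = 0.886302, f(1.390000) = -0.435957 (opposite signs)
step 1: m = 0.799000, f(m) = 0.343467 > 0 → root in [0.799000, 1.390000]
step 2: m = 1.094500, f(m) = -0.026373 < 0 → root in [0.799000, 1.094500]
step 3: m = 0.946750, f(m) = 0.164913 > 0 → root in [0.946750, 1.094500]
Midpoint of [0.946750, 1.094500] = 1.020625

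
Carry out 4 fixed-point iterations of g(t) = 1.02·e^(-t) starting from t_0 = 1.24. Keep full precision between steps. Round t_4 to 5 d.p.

t_1 = g(1.240000) = 0.295172
t_2 = g(0.295172) = 0.759292
t_3 = g(0.759292) = 0.477358
t_4 = g(0.477358) = 0.632829

0.63283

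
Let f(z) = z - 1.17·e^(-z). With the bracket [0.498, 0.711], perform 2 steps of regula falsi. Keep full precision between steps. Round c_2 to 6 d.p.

False-position update: c = (a·f(b) − b·f(a))/(f(b) − f(a)); replace the endpoint whose sign matches f(c).
f(0.498000) = -0.213062, f(0.711000) = 0.136351
step 1: c = 0.627881, f(c) = 0.003427 > 0 → new bracket [0.498000, 0.627881]
step 2: c = 0.625825, f(c) = 0.000086 > 0 → new bracket [0.498000, 0.625825]

0.625825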